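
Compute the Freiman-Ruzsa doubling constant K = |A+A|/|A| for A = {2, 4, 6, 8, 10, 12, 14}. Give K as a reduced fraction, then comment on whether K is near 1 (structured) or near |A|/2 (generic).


|A| = 7.
Compute A + A by enumerating all 49 pairs.
A + A = {4, 6, 8, 10, 12, 14, 16, 18, 20, 22, 24, 26, 28}, so |A + A| = 13.
K = |A + A| / |A| = 13/7 (already in lowest terms) ≈ 1.8571.
Reference: AP of size 7 gives K = 13/7 ≈ 1.8571; a fully generic set of size 7 gives K ≈ 4.0000.

|A| = 7, |A + A| = 13, K = 13/7.


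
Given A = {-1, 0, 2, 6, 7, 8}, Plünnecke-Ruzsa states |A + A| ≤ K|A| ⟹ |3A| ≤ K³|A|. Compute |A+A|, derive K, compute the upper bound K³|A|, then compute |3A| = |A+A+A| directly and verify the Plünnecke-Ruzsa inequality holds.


|A| = 6.
Step 1: Compute A + A by enumerating all 36 pairs.
A + A = {-2, -1, 0, 1, 2, 4, 5, 6, 7, 8, 9, 10, 12, 13, 14, 15, 16}, so |A + A| = 17.
Step 2: Doubling constant K = |A + A|/|A| = 17/6 = 17/6 ≈ 2.8333.
Step 3: Plünnecke-Ruzsa gives |3A| ≤ K³·|A| = (2.8333)³ · 6 ≈ 136.4722.
Step 4: Compute 3A = A + A + A directly by enumerating all triples (a,b,c) ∈ A³; |3A| = 28.
Step 5: Check 28 ≤ 136.4722? Yes ✓.

K = 17/6, Plünnecke-Ruzsa bound K³|A| ≈ 136.4722, |3A| = 28, inequality holds.


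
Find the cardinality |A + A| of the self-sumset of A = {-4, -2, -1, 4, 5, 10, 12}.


A + A = {a + a' : a, a' ∈ A}; |A| = 7.
General bounds: 2|A| - 1 ≤ |A + A| ≤ |A|(|A|+1)/2, i.e. 13 ≤ |A + A| ≤ 28.
Lower bound 2|A|-1 is attained iff A is an arithmetic progression.
Enumerate sums a + a' for a ≤ a' (symmetric, so this suffices):
a = -4: -4+-4=-8, -4+-2=-6, -4+-1=-5, -4+4=0, -4+5=1, -4+10=6, -4+12=8
a = -2: -2+-2=-4, -2+-1=-3, -2+4=2, -2+5=3, -2+10=8, -2+12=10
a = -1: -1+-1=-2, -1+4=3, -1+5=4, -1+10=9, -1+12=11
a = 4: 4+4=8, 4+5=9, 4+10=14, 4+12=16
a = 5: 5+5=10, 5+10=15, 5+12=17
a = 10: 10+10=20, 10+12=22
a = 12: 12+12=24
Distinct sums: {-8, -6, -5, -4, -3, -2, 0, 1, 2, 3, 4, 6, 8, 9, 10, 11, 14, 15, 16, 17, 20, 22, 24}
|A + A| = 23

|A + A| = 23


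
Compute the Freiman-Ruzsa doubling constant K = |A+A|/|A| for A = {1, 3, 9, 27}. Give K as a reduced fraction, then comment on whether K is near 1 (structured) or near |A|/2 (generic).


|A| = 4.
Compute A + A by enumerating all 16 pairs.
A + A = {2, 4, 6, 10, 12, 18, 28, 30, 36, 54}, so |A + A| = 10.
K = |A + A| / |A| = 10/4 = 5/2 ≈ 2.5000.
Reference: AP of size 4 gives K = 7/4 ≈ 1.7500; a fully generic set of size 4 gives K ≈ 2.5000.

|A| = 4, |A + A| = 10, K = 10/4 = 5/2.


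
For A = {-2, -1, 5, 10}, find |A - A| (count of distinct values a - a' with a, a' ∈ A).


A - A = {a - a' : a, a' ∈ A}; |A| = 4.
Bounds: 2|A|-1 ≤ |A - A| ≤ |A|² - |A| + 1, i.e. 7 ≤ |A - A| ≤ 13.
Note: 0 ∈ A - A always (from a - a). The set is symmetric: if d ∈ A - A then -d ∈ A - A.
Enumerate nonzero differences d = a - a' with a > a' (then include -d):
Positive differences: {1, 5, 6, 7, 11, 12}
Full difference set: {0} ∪ (positive diffs) ∪ (negative diffs).
|A - A| = 1 + 2·6 = 13 (matches direct enumeration: 13).

|A - A| = 13


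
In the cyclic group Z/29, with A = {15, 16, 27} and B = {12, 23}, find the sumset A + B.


Work in Z/29Z: reduce every sum a + b modulo 29.
Enumerate all 6 pairs:
a = 15: 15+12=27, 15+23=9
a = 16: 16+12=28, 16+23=10
a = 27: 27+12=10, 27+23=21
Distinct residues collected: {9, 10, 21, 27, 28}
|A + B| = 5 (out of 29 total residues).

A + B = {9, 10, 21, 27, 28}


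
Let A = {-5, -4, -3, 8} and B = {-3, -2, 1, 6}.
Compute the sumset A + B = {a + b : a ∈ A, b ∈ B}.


A + B = {a + b : a ∈ A, b ∈ B}.
Enumerate all |A|·|B| = 4·4 = 16 pairs (a, b) and collect distinct sums.
a = -5: -5+-3=-8, -5+-2=-7, -5+1=-4, -5+6=1
a = -4: -4+-3=-7, -4+-2=-6, -4+1=-3, -4+6=2
a = -3: -3+-3=-6, -3+-2=-5, -3+1=-2, -3+6=3
a = 8: 8+-3=5, 8+-2=6, 8+1=9, 8+6=14
Collecting distinct sums: A + B = {-8, -7, -6, -5, -4, -3, -2, 1, 2, 3, 5, 6, 9, 14}
|A + B| = 14

A + B = {-8, -7, -6, -5, -4, -3, -2, 1, 2, 3, 5, 6, 9, 14}


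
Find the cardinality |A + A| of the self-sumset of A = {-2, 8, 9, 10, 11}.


A + A = {a + a' : a, a' ∈ A}; |A| = 5.
General bounds: 2|A| - 1 ≤ |A + A| ≤ |A|(|A|+1)/2, i.e. 9 ≤ |A + A| ≤ 15.
Lower bound 2|A|-1 is attained iff A is an arithmetic progression.
Enumerate sums a + a' for a ≤ a' (symmetric, so this suffices):
a = -2: -2+-2=-4, -2+8=6, -2+9=7, -2+10=8, -2+11=9
a = 8: 8+8=16, 8+9=17, 8+10=18, 8+11=19
a = 9: 9+9=18, 9+10=19, 9+11=20
a = 10: 10+10=20, 10+11=21
a = 11: 11+11=22
Distinct sums: {-4, 6, 7, 8, 9, 16, 17, 18, 19, 20, 21, 22}
|A + A| = 12

|A + A| = 12


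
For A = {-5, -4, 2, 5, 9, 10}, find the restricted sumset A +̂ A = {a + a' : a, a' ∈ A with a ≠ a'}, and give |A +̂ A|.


Restricted sumset: A +̂ A = {a + a' : a ∈ A, a' ∈ A, a ≠ a'}.
Equivalently, take A + A and drop any sum 2a that is achievable ONLY as a + a for a ∈ A (i.e. sums representable only with equal summands).
Enumerate pairs (a, a') with a < a' (symmetric, so each unordered pair gives one sum; this covers all a ≠ a'):
  -5 + -4 = -9
  -5 + 2 = -3
  -5 + 5 = 0
  -5 + 9 = 4
  -5 + 10 = 5
  -4 + 2 = -2
  -4 + 5 = 1
  -4 + 9 = 5
  -4 + 10 = 6
  2 + 5 = 7
  2 + 9 = 11
  2 + 10 = 12
  5 + 9 = 14
  5 + 10 = 15
  9 + 10 = 19
Collected distinct sums: {-9, -3, -2, 0, 1, 4, 5, 6, 7, 11, 12, 14, 15, 19}
|A +̂ A| = 14
(Reference bound: |A +̂ A| ≥ 2|A| - 3 for |A| ≥ 2, with |A| = 6 giving ≥ 9.)

|A +̂ A| = 14


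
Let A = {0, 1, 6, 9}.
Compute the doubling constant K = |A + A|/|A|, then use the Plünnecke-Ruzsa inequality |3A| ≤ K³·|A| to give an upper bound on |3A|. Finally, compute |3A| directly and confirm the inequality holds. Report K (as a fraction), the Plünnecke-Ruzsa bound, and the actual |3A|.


|A| = 4.
Step 1: Compute A + A by enumerating all 16 pairs.
A + A = {0, 1, 2, 6, 7, 9, 10, 12, 15, 18}, so |A + A| = 10.
Step 2: Doubling constant K = |A + A|/|A| = 10/4 = 10/4 ≈ 2.5000.
Step 3: Plünnecke-Ruzsa gives |3A| ≤ K³·|A| = (2.5000)³ · 4 ≈ 62.5000.
Step 4: Compute 3A = A + A + A directly by enumerating all triples (a,b,c) ∈ A³; |3A| = 19.
Step 5: Check 19 ≤ 62.5000? Yes ✓.

K = 10/4, Plünnecke-Ruzsa bound K³|A| ≈ 62.5000, |3A| = 19, inequality holds.


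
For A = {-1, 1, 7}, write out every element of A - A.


A - A = {a - a' : a, a' ∈ A}.
Compute a - a' for each ordered pair (a, a'):
a = -1: -1--1=0, -1-1=-2, -1-7=-8
a = 1: 1--1=2, 1-1=0, 1-7=-6
a = 7: 7--1=8, 7-1=6, 7-7=0
Collecting distinct values (and noting 0 appears from a-a):
A - A = {-8, -6, -2, 0, 2, 6, 8}
|A - A| = 7

A - A = {-8, -6, -2, 0, 2, 6, 8}


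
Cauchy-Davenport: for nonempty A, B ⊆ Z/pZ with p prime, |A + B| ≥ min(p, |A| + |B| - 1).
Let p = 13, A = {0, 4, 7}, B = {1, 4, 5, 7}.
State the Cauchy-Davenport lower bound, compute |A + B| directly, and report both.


Cauchy-Davenport: |A + B| ≥ min(p, |A| + |B| - 1) for A, B nonempty in Z/pZ.
|A| = 3, |B| = 4, p = 13.
CD lower bound = min(13, 3 + 4 - 1) = min(13, 6) = 6.
Compute A + B mod 13 directly:
a = 0: 0+1=1, 0+4=4, 0+5=5, 0+7=7
a = 4: 4+1=5, 4+4=8, 4+5=9, 4+7=11
a = 7: 7+1=8, 7+4=11, 7+5=12, 7+7=1
A + B = {1, 4, 5, 7, 8, 9, 11, 12}, so |A + B| = 8.
Verify: 8 ≥ 6? Yes ✓.

CD lower bound = 6, actual |A + B| = 8.


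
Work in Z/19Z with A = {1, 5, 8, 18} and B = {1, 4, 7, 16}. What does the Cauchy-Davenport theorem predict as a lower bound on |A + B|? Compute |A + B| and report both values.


Cauchy-Davenport: |A + B| ≥ min(p, |A| + |B| - 1) for A, B nonempty in Z/pZ.
|A| = 4, |B| = 4, p = 19.
CD lower bound = min(19, 4 + 4 - 1) = min(19, 7) = 7.
Compute A + B mod 19 directly:
a = 1: 1+1=2, 1+4=5, 1+7=8, 1+16=17
a = 5: 5+1=6, 5+4=9, 5+7=12, 5+16=2
a = 8: 8+1=9, 8+4=12, 8+7=15, 8+16=5
a = 18: 18+1=0, 18+4=3, 18+7=6, 18+16=15
A + B = {0, 2, 3, 5, 6, 8, 9, 12, 15, 17}, so |A + B| = 10.
Verify: 10 ≥ 7? Yes ✓.

CD lower bound = 7, actual |A + B| = 10.


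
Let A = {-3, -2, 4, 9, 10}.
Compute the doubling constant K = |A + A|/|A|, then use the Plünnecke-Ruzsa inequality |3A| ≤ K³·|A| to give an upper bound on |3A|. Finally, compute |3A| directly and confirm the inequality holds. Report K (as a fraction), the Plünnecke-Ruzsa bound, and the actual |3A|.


|A| = 5.
Step 1: Compute A + A by enumerating all 25 pairs.
A + A = {-6, -5, -4, 1, 2, 6, 7, 8, 13, 14, 18, 19, 20}, so |A + A| = 13.
Step 2: Doubling constant K = |A + A|/|A| = 13/5 = 13/5 ≈ 2.6000.
Step 3: Plünnecke-Ruzsa gives |3A| ≤ K³·|A| = (2.6000)³ · 5 ≈ 87.8800.
Step 4: Compute 3A = A + A + A directly by enumerating all triples (a,b,c) ∈ A³; |3A| = 25.
Step 5: Check 25 ≤ 87.8800? Yes ✓.

K = 13/5, Plünnecke-Ruzsa bound K³|A| ≈ 87.8800, |3A| = 25, inequality holds.


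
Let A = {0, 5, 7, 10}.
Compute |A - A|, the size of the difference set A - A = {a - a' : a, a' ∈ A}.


A - A = {a - a' : a, a' ∈ A}; |A| = 4.
Bounds: 2|A|-1 ≤ |A - A| ≤ |A|² - |A| + 1, i.e. 7 ≤ |A - A| ≤ 13.
Note: 0 ∈ A - A always (from a - a). The set is symmetric: if d ∈ A - A then -d ∈ A - A.
Enumerate nonzero differences d = a - a' with a > a' (then include -d):
Positive differences: {2, 3, 5, 7, 10}
Full difference set: {0} ∪ (positive diffs) ∪ (negative diffs).
|A - A| = 1 + 2·5 = 11 (matches direct enumeration: 11).

|A - A| = 11


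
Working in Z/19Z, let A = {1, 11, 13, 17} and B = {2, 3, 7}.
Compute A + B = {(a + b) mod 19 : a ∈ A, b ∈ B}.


Work in Z/19Z: reduce every sum a + b modulo 19.
Enumerate all 12 pairs:
a = 1: 1+2=3, 1+3=4, 1+7=8
a = 11: 11+2=13, 11+3=14, 11+7=18
a = 13: 13+2=15, 13+3=16, 13+7=1
a = 17: 17+2=0, 17+3=1, 17+7=5
Distinct residues collected: {0, 1, 3, 4, 5, 8, 13, 14, 15, 16, 18}
|A + B| = 11 (out of 19 total residues).

A + B = {0, 1, 3, 4, 5, 8, 13, 14, 15, 16, 18}


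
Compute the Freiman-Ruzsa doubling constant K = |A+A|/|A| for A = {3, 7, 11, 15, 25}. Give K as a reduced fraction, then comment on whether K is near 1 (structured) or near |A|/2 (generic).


|A| = 5.
Compute A + A by enumerating all 25 pairs.
A + A = {6, 10, 14, 18, 22, 26, 28, 30, 32, 36, 40, 50}, so |A + A| = 12.
K = |A + A| / |A| = 12/5 (already in lowest terms) ≈ 2.4000.
Reference: AP of size 5 gives K = 9/5 ≈ 1.8000; a fully generic set of size 5 gives K ≈ 3.0000.

|A| = 5, |A + A| = 12, K = 12/5.


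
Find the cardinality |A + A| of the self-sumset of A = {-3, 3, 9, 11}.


A + A = {a + a' : a, a' ∈ A}; |A| = 4.
General bounds: 2|A| - 1 ≤ |A + A| ≤ |A|(|A|+1)/2, i.e. 7 ≤ |A + A| ≤ 10.
Lower bound 2|A|-1 is attained iff A is an arithmetic progression.
Enumerate sums a + a' for a ≤ a' (symmetric, so this suffices):
a = -3: -3+-3=-6, -3+3=0, -3+9=6, -3+11=8
a = 3: 3+3=6, 3+9=12, 3+11=14
a = 9: 9+9=18, 9+11=20
a = 11: 11+11=22
Distinct sums: {-6, 0, 6, 8, 12, 14, 18, 20, 22}
|A + A| = 9

|A + A| = 9


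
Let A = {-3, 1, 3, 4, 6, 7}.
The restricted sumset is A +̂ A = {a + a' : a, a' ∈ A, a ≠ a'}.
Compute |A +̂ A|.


Restricted sumset: A +̂ A = {a + a' : a ∈ A, a' ∈ A, a ≠ a'}.
Equivalently, take A + A and drop any sum 2a that is achievable ONLY as a + a for a ∈ A (i.e. sums representable only with equal summands).
Enumerate pairs (a, a') with a < a' (symmetric, so each unordered pair gives one sum; this covers all a ≠ a'):
  -3 + 1 = -2
  -3 + 3 = 0
  -3 + 4 = 1
  -3 + 6 = 3
  -3 + 7 = 4
  1 + 3 = 4
  1 + 4 = 5
  1 + 6 = 7
  1 + 7 = 8
  3 + 4 = 7
  3 + 6 = 9
  3 + 7 = 10
  4 + 6 = 10
  4 + 7 = 11
  6 + 7 = 13
Collected distinct sums: {-2, 0, 1, 3, 4, 5, 7, 8, 9, 10, 11, 13}
|A +̂ A| = 12
(Reference bound: |A +̂ A| ≥ 2|A| - 3 for |A| ≥ 2, with |A| = 6 giving ≥ 9.)

|A +̂ A| = 12


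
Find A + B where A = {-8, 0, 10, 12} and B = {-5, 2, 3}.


A + B = {a + b : a ∈ A, b ∈ B}.
Enumerate all |A|·|B| = 4·3 = 12 pairs (a, b) and collect distinct sums.
a = -8: -8+-5=-13, -8+2=-6, -8+3=-5
a = 0: 0+-5=-5, 0+2=2, 0+3=3
a = 10: 10+-5=5, 10+2=12, 10+3=13
a = 12: 12+-5=7, 12+2=14, 12+3=15
Collecting distinct sums: A + B = {-13, -6, -5, 2, 3, 5, 7, 12, 13, 14, 15}
|A + B| = 11

A + B = {-13, -6, -5, 2, 3, 5, 7, 12, 13, 14, 15}


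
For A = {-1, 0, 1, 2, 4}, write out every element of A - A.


A - A = {a - a' : a, a' ∈ A}.
Compute a - a' for each ordered pair (a, a'):
a = -1: -1--1=0, -1-0=-1, -1-1=-2, -1-2=-3, -1-4=-5
a = 0: 0--1=1, 0-0=0, 0-1=-1, 0-2=-2, 0-4=-4
a = 1: 1--1=2, 1-0=1, 1-1=0, 1-2=-1, 1-4=-3
a = 2: 2--1=3, 2-0=2, 2-1=1, 2-2=0, 2-4=-2
a = 4: 4--1=5, 4-0=4, 4-1=3, 4-2=2, 4-4=0
Collecting distinct values (and noting 0 appears from a-a):
A - A = {-5, -4, -3, -2, -1, 0, 1, 2, 3, 4, 5}
|A - A| = 11

A - A = {-5, -4, -3, -2, -1, 0, 1, 2, 3, 4, 5}


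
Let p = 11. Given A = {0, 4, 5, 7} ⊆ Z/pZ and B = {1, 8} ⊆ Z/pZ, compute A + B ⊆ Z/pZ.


Work in Z/11Z: reduce every sum a + b modulo 11.
Enumerate all 8 pairs:
a = 0: 0+1=1, 0+8=8
a = 4: 4+1=5, 4+8=1
a = 5: 5+1=6, 5+8=2
a = 7: 7+1=8, 7+8=4
Distinct residues collected: {1, 2, 4, 5, 6, 8}
|A + B| = 6 (out of 11 total residues).

A + B = {1, 2, 4, 5, 6, 8}


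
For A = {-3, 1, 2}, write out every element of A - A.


A - A = {a - a' : a, a' ∈ A}.
Compute a - a' for each ordered pair (a, a'):
a = -3: -3--3=0, -3-1=-4, -3-2=-5
a = 1: 1--3=4, 1-1=0, 1-2=-1
a = 2: 2--3=5, 2-1=1, 2-2=0
Collecting distinct values (and noting 0 appears from a-a):
A - A = {-5, -4, -1, 0, 1, 4, 5}
|A - A| = 7

A - A = {-5, -4, -1, 0, 1, 4, 5}


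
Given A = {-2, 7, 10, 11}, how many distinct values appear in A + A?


A + A = {a + a' : a, a' ∈ A}; |A| = 4.
General bounds: 2|A| - 1 ≤ |A + A| ≤ |A|(|A|+1)/2, i.e. 7 ≤ |A + A| ≤ 10.
Lower bound 2|A|-1 is attained iff A is an arithmetic progression.
Enumerate sums a + a' for a ≤ a' (symmetric, so this suffices):
a = -2: -2+-2=-4, -2+7=5, -2+10=8, -2+11=9
a = 7: 7+7=14, 7+10=17, 7+11=18
a = 10: 10+10=20, 10+11=21
a = 11: 11+11=22
Distinct sums: {-4, 5, 8, 9, 14, 17, 18, 20, 21, 22}
|A + A| = 10

|A + A| = 10


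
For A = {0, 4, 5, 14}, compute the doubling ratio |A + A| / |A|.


|A| = 4.
Compute A + A by enumerating all 16 pairs.
A + A = {0, 4, 5, 8, 9, 10, 14, 18, 19, 28}, so |A + A| = 10.
K = |A + A| / |A| = 10/4 = 5/2 ≈ 2.5000.
Reference: AP of size 4 gives K = 7/4 ≈ 1.7500; a fully generic set of size 4 gives K ≈ 2.5000.

|A| = 4, |A + A| = 10, K = 10/4 = 5/2.


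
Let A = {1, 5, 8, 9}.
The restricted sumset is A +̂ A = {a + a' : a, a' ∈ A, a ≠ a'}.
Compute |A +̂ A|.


Restricted sumset: A +̂ A = {a + a' : a ∈ A, a' ∈ A, a ≠ a'}.
Equivalently, take A + A and drop any sum 2a that is achievable ONLY as a + a for a ∈ A (i.e. sums representable only with equal summands).
Enumerate pairs (a, a') with a < a' (symmetric, so each unordered pair gives one sum; this covers all a ≠ a'):
  1 + 5 = 6
  1 + 8 = 9
  1 + 9 = 10
  5 + 8 = 13
  5 + 9 = 14
  8 + 9 = 17
Collected distinct sums: {6, 9, 10, 13, 14, 17}
|A +̂ A| = 6
(Reference bound: |A +̂ A| ≥ 2|A| - 3 for |A| ≥ 2, with |A| = 4 giving ≥ 5.)

|A +̂ A| = 6


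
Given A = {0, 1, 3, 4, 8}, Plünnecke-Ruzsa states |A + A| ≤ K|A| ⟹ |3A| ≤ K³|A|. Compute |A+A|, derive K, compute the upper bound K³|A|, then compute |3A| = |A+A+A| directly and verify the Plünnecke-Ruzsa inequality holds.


|A| = 5.
Step 1: Compute A + A by enumerating all 25 pairs.
A + A = {0, 1, 2, 3, 4, 5, 6, 7, 8, 9, 11, 12, 16}, so |A + A| = 13.
Step 2: Doubling constant K = |A + A|/|A| = 13/5 = 13/5 ≈ 2.6000.
Step 3: Plünnecke-Ruzsa gives |3A| ≤ K³·|A| = (2.6000)³ · 5 ≈ 87.8800.
Step 4: Compute 3A = A + A + A directly by enumerating all triples (a,b,c) ∈ A³; |3A| = 21.
Step 5: Check 21 ≤ 87.8800? Yes ✓.

K = 13/5, Plünnecke-Ruzsa bound K³|A| ≈ 87.8800, |3A| = 21, inequality holds.


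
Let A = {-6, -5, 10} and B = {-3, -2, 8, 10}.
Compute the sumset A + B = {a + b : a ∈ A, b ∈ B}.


A + B = {a + b : a ∈ A, b ∈ B}.
Enumerate all |A|·|B| = 3·4 = 12 pairs (a, b) and collect distinct sums.
a = -6: -6+-3=-9, -6+-2=-8, -6+8=2, -6+10=4
a = -5: -5+-3=-8, -5+-2=-7, -5+8=3, -5+10=5
a = 10: 10+-3=7, 10+-2=8, 10+8=18, 10+10=20
Collecting distinct sums: A + B = {-9, -8, -7, 2, 3, 4, 5, 7, 8, 18, 20}
|A + B| = 11

A + B = {-9, -8, -7, 2, 3, 4, 5, 7, 8, 18, 20}


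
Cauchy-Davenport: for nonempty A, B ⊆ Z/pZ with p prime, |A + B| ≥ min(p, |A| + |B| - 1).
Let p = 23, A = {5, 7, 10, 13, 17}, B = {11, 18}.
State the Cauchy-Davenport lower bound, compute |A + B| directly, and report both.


Cauchy-Davenport: |A + B| ≥ min(p, |A| + |B| - 1) for A, B nonempty in Z/pZ.
|A| = 5, |B| = 2, p = 23.
CD lower bound = min(23, 5 + 2 - 1) = min(23, 6) = 6.
Compute A + B mod 23 directly:
a = 5: 5+11=16, 5+18=0
a = 7: 7+11=18, 7+18=2
a = 10: 10+11=21, 10+18=5
a = 13: 13+11=1, 13+18=8
a = 17: 17+11=5, 17+18=12
A + B = {0, 1, 2, 5, 8, 12, 16, 18, 21}, so |A + B| = 9.
Verify: 9 ≥ 6? Yes ✓.

CD lower bound = 6, actual |A + B| = 9.


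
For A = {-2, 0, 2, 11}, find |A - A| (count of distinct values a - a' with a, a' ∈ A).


A - A = {a - a' : a, a' ∈ A}; |A| = 4.
Bounds: 2|A|-1 ≤ |A - A| ≤ |A|² - |A| + 1, i.e. 7 ≤ |A - A| ≤ 13.
Note: 0 ∈ A - A always (from a - a). The set is symmetric: if d ∈ A - A then -d ∈ A - A.
Enumerate nonzero differences d = a - a' with a > a' (then include -d):
Positive differences: {2, 4, 9, 11, 13}
Full difference set: {0} ∪ (positive diffs) ∪ (negative diffs).
|A - A| = 1 + 2·5 = 11 (matches direct enumeration: 11).

|A - A| = 11


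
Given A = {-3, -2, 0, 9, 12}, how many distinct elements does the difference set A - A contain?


A - A = {a - a' : a, a' ∈ A}; |A| = 5.
Bounds: 2|A|-1 ≤ |A - A| ≤ |A|² - |A| + 1, i.e. 9 ≤ |A - A| ≤ 21.
Note: 0 ∈ A - A always (from a - a). The set is symmetric: if d ∈ A - A then -d ∈ A - A.
Enumerate nonzero differences d = a - a' with a > a' (then include -d):
Positive differences: {1, 2, 3, 9, 11, 12, 14, 15}
Full difference set: {0} ∪ (positive diffs) ∪ (negative diffs).
|A - A| = 1 + 2·8 = 17 (matches direct enumeration: 17).

|A - A| = 17


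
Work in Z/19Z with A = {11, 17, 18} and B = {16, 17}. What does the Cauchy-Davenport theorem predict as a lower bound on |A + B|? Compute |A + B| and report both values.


Cauchy-Davenport: |A + B| ≥ min(p, |A| + |B| - 1) for A, B nonempty in Z/pZ.
|A| = 3, |B| = 2, p = 19.
CD lower bound = min(19, 3 + 2 - 1) = min(19, 4) = 4.
Compute A + B mod 19 directly:
a = 11: 11+16=8, 11+17=9
a = 17: 17+16=14, 17+17=15
a = 18: 18+16=15, 18+17=16
A + B = {8, 9, 14, 15, 16}, so |A + B| = 5.
Verify: 5 ≥ 4? Yes ✓.

CD lower bound = 4, actual |A + B| = 5.


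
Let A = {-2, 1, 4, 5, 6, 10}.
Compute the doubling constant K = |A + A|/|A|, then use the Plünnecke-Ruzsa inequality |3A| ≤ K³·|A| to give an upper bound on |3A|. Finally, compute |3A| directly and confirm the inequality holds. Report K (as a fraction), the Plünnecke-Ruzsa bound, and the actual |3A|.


|A| = 6.
Step 1: Compute A + A by enumerating all 36 pairs.
A + A = {-4, -1, 2, 3, 4, 5, 6, 7, 8, 9, 10, 11, 12, 14, 15, 16, 20}, so |A + A| = 17.
Step 2: Doubling constant K = |A + A|/|A| = 17/6 = 17/6 ≈ 2.8333.
Step 3: Plünnecke-Ruzsa gives |3A| ≤ K³·|A| = (2.8333)³ · 6 ≈ 136.4722.
Step 4: Compute 3A = A + A + A directly by enumerating all triples (a,b,c) ∈ A³; |3A| = 29.
Step 5: Check 29 ≤ 136.4722? Yes ✓.

K = 17/6, Plünnecke-Ruzsa bound K³|A| ≈ 136.4722, |3A| = 29, inequality holds.


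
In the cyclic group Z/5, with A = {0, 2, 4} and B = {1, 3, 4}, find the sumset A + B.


Work in Z/5Z: reduce every sum a + b modulo 5.
Enumerate all 9 pairs:
a = 0: 0+1=1, 0+3=3, 0+4=4
a = 2: 2+1=3, 2+3=0, 2+4=1
a = 4: 4+1=0, 4+3=2, 4+4=3
Distinct residues collected: {0, 1, 2, 3, 4}
|A + B| = 5 (out of 5 total residues).

A + B = {0, 1, 2, 3, 4}


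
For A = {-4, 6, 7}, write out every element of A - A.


A - A = {a - a' : a, a' ∈ A}.
Compute a - a' for each ordered pair (a, a'):
a = -4: -4--4=0, -4-6=-10, -4-7=-11
a = 6: 6--4=10, 6-6=0, 6-7=-1
a = 7: 7--4=11, 7-6=1, 7-7=0
Collecting distinct values (and noting 0 appears from a-a):
A - A = {-11, -10, -1, 0, 1, 10, 11}
|A - A| = 7

A - A = {-11, -10, -1, 0, 1, 10, 11}


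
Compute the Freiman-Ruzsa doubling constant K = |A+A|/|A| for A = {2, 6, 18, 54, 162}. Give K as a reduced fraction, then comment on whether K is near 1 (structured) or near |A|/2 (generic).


|A| = 5.
Compute A + A by enumerating all 25 pairs.
A + A = {4, 8, 12, 20, 24, 36, 56, 60, 72, 108, 164, 168, 180, 216, 324}, so |A + A| = 15.
K = |A + A| / |A| = 15/5 = 3/1 ≈ 3.0000.
Reference: AP of size 5 gives K = 9/5 ≈ 1.8000; a fully generic set of size 5 gives K ≈ 3.0000.

|A| = 5, |A + A| = 15, K = 15/5 = 3/1.


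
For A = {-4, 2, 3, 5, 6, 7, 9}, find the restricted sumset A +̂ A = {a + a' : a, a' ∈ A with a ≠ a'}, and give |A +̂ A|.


Restricted sumset: A +̂ A = {a + a' : a ∈ A, a' ∈ A, a ≠ a'}.
Equivalently, take A + A and drop any sum 2a that is achievable ONLY as a + a for a ∈ A (i.e. sums representable only with equal summands).
Enumerate pairs (a, a') with a < a' (symmetric, so each unordered pair gives one sum; this covers all a ≠ a'):
  -4 + 2 = -2
  -4 + 3 = -1
  -4 + 5 = 1
  -4 + 6 = 2
  -4 + 7 = 3
  -4 + 9 = 5
  2 + 3 = 5
  2 + 5 = 7
  2 + 6 = 8
  2 + 7 = 9
  2 + 9 = 11
  3 + 5 = 8
  3 + 6 = 9
  3 + 7 = 10
  3 + 9 = 12
  5 + 6 = 11
  5 + 7 = 12
  5 + 9 = 14
  6 + 7 = 13
  6 + 9 = 15
  7 + 9 = 16
Collected distinct sums: {-2, -1, 1, 2, 3, 5, 7, 8, 9, 10, 11, 12, 13, 14, 15, 16}
|A +̂ A| = 16
(Reference bound: |A +̂ A| ≥ 2|A| - 3 for |A| ≥ 2, with |A| = 7 giving ≥ 11.)

|A +̂ A| = 16


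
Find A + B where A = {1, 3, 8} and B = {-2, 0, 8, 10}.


A + B = {a + b : a ∈ A, b ∈ B}.
Enumerate all |A|·|B| = 3·4 = 12 pairs (a, b) and collect distinct sums.
a = 1: 1+-2=-1, 1+0=1, 1+8=9, 1+10=11
a = 3: 3+-2=1, 3+0=3, 3+8=11, 3+10=13
a = 8: 8+-2=6, 8+0=8, 8+8=16, 8+10=18
Collecting distinct sums: A + B = {-1, 1, 3, 6, 8, 9, 11, 13, 16, 18}
|A + B| = 10

A + B = {-1, 1, 3, 6, 8, 9, 11, 13, 16, 18}


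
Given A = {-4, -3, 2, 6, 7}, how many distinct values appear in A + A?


A + A = {a + a' : a, a' ∈ A}; |A| = 5.
General bounds: 2|A| - 1 ≤ |A + A| ≤ |A|(|A|+1)/2, i.e. 9 ≤ |A + A| ≤ 15.
Lower bound 2|A|-1 is attained iff A is an arithmetic progression.
Enumerate sums a + a' for a ≤ a' (symmetric, so this suffices):
a = -4: -4+-4=-8, -4+-3=-7, -4+2=-2, -4+6=2, -4+7=3
a = -3: -3+-3=-6, -3+2=-1, -3+6=3, -3+7=4
a = 2: 2+2=4, 2+6=8, 2+7=9
a = 6: 6+6=12, 6+7=13
a = 7: 7+7=14
Distinct sums: {-8, -7, -6, -2, -1, 2, 3, 4, 8, 9, 12, 13, 14}
|A + A| = 13

|A + A| = 13


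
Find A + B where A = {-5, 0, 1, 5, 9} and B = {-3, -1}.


A + B = {a + b : a ∈ A, b ∈ B}.
Enumerate all |A|·|B| = 5·2 = 10 pairs (a, b) and collect distinct sums.
a = -5: -5+-3=-8, -5+-1=-6
a = 0: 0+-3=-3, 0+-1=-1
a = 1: 1+-3=-2, 1+-1=0
a = 5: 5+-3=2, 5+-1=4
a = 9: 9+-3=6, 9+-1=8
Collecting distinct sums: A + B = {-8, -6, -3, -2, -1, 0, 2, 4, 6, 8}
|A + B| = 10

A + B = {-8, -6, -3, -2, -1, 0, 2, 4, 6, 8}


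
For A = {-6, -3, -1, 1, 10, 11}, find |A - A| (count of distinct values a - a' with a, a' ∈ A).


A - A = {a - a' : a, a' ∈ A}; |A| = 6.
Bounds: 2|A|-1 ≤ |A - A| ≤ |A|² - |A| + 1, i.e. 11 ≤ |A - A| ≤ 31.
Note: 0 ∈ A - A always (from a - a). The set is symmetric: if d ∈ A - A then -d ∈ A - A.
Enumerate nonzero differences d = a - a' with a > a' (then include -d):
Positive differences: {1, 2, 3, 4, 5, 7, 9, 10, 11, 12, 13, 14, 16, 17}
Full difference set: {0} ∪ (positive diffs) ∪ (negative diffs).
|A - A| = 1 + 2·14 = 29 (matches direct enumeration: 29).

|A - A| = 29


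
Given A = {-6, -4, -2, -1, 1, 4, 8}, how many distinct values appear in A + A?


A + A = {a + a' : a, a' ∈ A}; |A| = 7.
General bounds: 2|A| - 1 ≤ |A + A| ≤ |A|(|A|+1)/2, i.e. 13 ≤ |A + A| ≤ 28.
Lower bound 2|A|-1 is attained iff A is an arithmetic progression.
Enumerate sums a + a' for a ≤ a' (symmetric, so this suffices):
a = -6: -6+-6=-12, -6+-4=-10, -6+-2=-8, -6+-1=-7, -6+1=-5, -6+4=-2, -6+8=2
a = -4: -4+-4=-8, -4+-2=-6, -4+-1=-5, -4+1=-3, -4+4=0, -4+8=4
a = -2: -2+-2=-4, -2+-1=-3, -2+1=-1, -2+4=2, -2+8=6
a = -1: -1+-1=-2, -1+1=0, -1+4=3, -1+8=7
a = 1: 1+1=2, 1+4=5, 1+8=9
a = 4: 4+4=8, 4+8=12
a = 8: 8+8=16
Distinct sums: {-12, -10, -8, -7, -6, -5, -4, -3, -2, -1, 0, 2, 3, 4, 5, 6, 7, 8, 9, 12, 16}
|A + A| = 21

|A + A| = 21


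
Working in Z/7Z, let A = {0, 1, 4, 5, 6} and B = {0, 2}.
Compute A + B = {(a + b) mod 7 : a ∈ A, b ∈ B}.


Work in Z/7Z: reduce every sum a + b modulo 7.
Enumerate all 10 pairs:
a = 0: 0+0=0, 0+2=2
a = 1: 1+0=1, 1+2=3
a = 4: 4+0=4, 4+2=6
a = 5: 5+0=5, 5+2=0
a = 6: 6+0=6, 6+2=1
Distinct residues collected: {0, 1, 2, 3, 4, 5, 6}
|A + B| = 7 (out of 7 total residues).

A + B = {0, 1, 2, 3, 4, 5, 6}


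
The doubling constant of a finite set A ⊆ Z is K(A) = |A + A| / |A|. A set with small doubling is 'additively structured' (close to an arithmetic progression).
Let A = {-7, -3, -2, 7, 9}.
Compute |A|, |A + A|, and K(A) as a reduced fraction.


|A| = 5.
Compute A + A by enumerating all 25 pairs.
A + A = {-14, -10, -9, -6, -5, -4, 0, 2, 4, 5, 6, 7, 14, 16, 18}, so |A + A| = 15.
K = |A + A| / |A| = 15/5 = 3/1 ≈ 3.0000.
Reference: AP of size 5 gives K = 9/5 ≈ 1.8000; a fully generic set of size 5 gives K ≈ 3.0000.

|A| = 5, |A + A| = 15, K = 15/5 = 3/1.


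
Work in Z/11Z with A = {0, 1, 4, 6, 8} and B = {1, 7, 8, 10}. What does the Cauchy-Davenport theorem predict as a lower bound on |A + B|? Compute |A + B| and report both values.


Cauchy-Davenport: |A + B| ≥ min(p, |A| + |B| - 1) for A, B nonempty in Z/pZ.
|A| = 5, |B| = 4, p = 11.
CD lower bound = min(11, 5 + 4 - 1) = min(11, 8) = 8.
Compute A + B mod 11 directly:
a = 0: 0+1=1, 0+7=7, 0+8=8, 0+10=10
a = 1: 1+1=2, 1+7=8, 1+8=9, 1+10=0
a = 4: 4+1=5, 4+7=0, 4+8=1, 4+10=3
a = 6: 6+1=7, 6+7=2, 6+8=3, 6+10=5
a = 8: 8+1=9, 8+7=4, 8+8=5, 8+10=7
A + B = {0, 1, 2, 3, 4, 5, 7, 8, 9, 10}, so |A + B| = 10.
Verify: 10 ≥ 8? Yes ✓.

CD lower bound = 8, actual |A + B| = 10.


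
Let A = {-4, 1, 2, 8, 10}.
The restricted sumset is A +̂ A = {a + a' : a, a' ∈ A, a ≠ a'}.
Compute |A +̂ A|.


Restricted sumset: A +̂ A = {a + a' : a ∈ A, a' ∈ A, a ≠ a'}.
Equivalently, take A + A and drop any sum 2a that is achievable ONLY as a + a for a ∈ A (i.e. sums representable only with equal summands).
Enumerate pairs (a, a') with a < a' (symmetric, so each unordered pair gives one sum; this covers all a ≠ a'):
  -4 + 1 = -3
  -4 + 2 = -2
  -4 + 8 = 4
  -4 + 10 = 6
  1 + 2 = 3
  1 + 8 = 9
  1 + 10 = 11
  2 + 8 = 10
  2 + 10 = 12
  8 + 10 = 18
Collected distinct sums: {-3, -2, 3, 4, 6, 9, 10, 11, 12, 18}
|A +̂ A| = 10
(Reference bound: |A +̂ A| ≥ 2|A| - 3 for |A| ≥ 2, with |A| = 5 giving ≥ 7.)

|A +̂ A| = 10


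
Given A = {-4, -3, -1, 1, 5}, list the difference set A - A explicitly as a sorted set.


A - A = {a - a' : a, a' ∈ A}.
Compute a - a' for each ordered pair (a, a'):
a = -4: -4--4=0, -4--3=-1, -4--1=-3, -4-1=-5, -4-5=-9
a = -3: -3--4=1, -3--3=0, -3--1=-2, -3-1=-4, -3-5=-8
a = -1: -1--4=3, -1--3=2, -1--1=0, -1-1=-2, -1-5=-6
a = 1: 1--4=5, 1--3=4, 1--1=2, 1-1=0, 1-5=-4
a = 5: 5--4=9, 5--3=8, 5--1=6, 5-1=4, 5-5=0
Collecting distinct values (and noting 0 appears from a-a):
A - A = {-9, -8, -6, -5, -4, -3, -2, -1, 0, 1, 2, 3, 4, 5, 6, 8, 9}
|A - A| = 17

A - A = {-9, -8, -6, -5, -4, -3, -2, -1, 0, 1, 2, 3, 4, 5, 6, 8, 9}


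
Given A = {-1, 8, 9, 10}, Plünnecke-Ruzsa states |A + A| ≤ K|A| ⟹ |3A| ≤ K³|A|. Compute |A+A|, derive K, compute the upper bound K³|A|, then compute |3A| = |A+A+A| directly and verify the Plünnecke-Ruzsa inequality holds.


|A| = 4.
Step 1: Compute A + A by enumerating all 16 pairs.
A + A = {-2, 7, 8, 9, 16, 17, 18, 19, 20}, so |A + A| = 9.
Step 2: Doubling constant K = |A + A|/|A| = 9/4 = 9/4 ≈ 2.2500.
Step 3: Plünnecke-Ruzsa gives |3A| ≤ K³·|A| = (2.2500)³ · 4 ≈ 45.5625.
Step 4: Compute 3A = A + A + A directly by enumerating all triples (a,b,c) ∈ A³; |3A| = 16.
Step 5: Check 16 ≤ 45.5625? Yes ✓.

K = 9/4, Plünnecke-Ruzsa bound K³|A| ≈ 45.5625, |3A| = 16, inequality holds.


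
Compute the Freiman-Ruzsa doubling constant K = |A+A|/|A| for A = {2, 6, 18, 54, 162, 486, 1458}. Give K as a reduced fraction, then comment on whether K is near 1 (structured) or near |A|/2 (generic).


|A| = 7.
Compute A + A by enumerating all 49 pairs.
A + A = {4, 8, 12, 20, 24, 36, 56, 60, 72, 108, 164, 168, 180, 216, 324, 488, 492, 504, 540, 648, 972, 1460, 1464, 1476, 1512, 1620, 1944, 2916}, so |A + A| = 28.
K = |A + A| / |A| = 28/7 = 4/1 ≈ 4.0000.
Reference: AP of size 7 gives K = 13/7 ≈ 1.8571; a fully generic set of size 7 gives K ≈ 4.0000.

|A| = 7, |A + A| = 28, K = 28/7 = 4/1.


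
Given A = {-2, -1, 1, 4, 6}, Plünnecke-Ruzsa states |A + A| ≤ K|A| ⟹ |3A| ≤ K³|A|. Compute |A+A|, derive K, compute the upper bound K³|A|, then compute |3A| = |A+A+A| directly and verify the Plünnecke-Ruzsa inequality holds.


|A| = 5.
Step 1: Compute A + A by enumerating all 25 pairs.
A + A = {-4, -3, -2, -1, 0, 2, 3, 4, 5, 7, 8, 10, 12}, so |A + A| = 13.
Step 2: Doubling constant K = |A + A|/|A| = 13/5 = 13/5 ≈ 2.6000.
Step 3: Plünnecke-Ruzsa gives |3A| ≤ K³·|A| = (2.6000)³ · 5 ≈ 87.8800.
Step 4: Compute 3A = A + A + A directly by enumerating all triples (a,b,c) ∈ A³; |3A| = 23.
Step 5: Check 23 ≤ 87.8800? Yes ✓.

K = 13/5, Plünnecke-Ruzsa bound K³|A| ≈ 87.8800, |3A| = 23, inequality holds.


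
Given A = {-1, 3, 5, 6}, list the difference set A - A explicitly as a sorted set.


A - A = {a - a' : a, a' ∈ A}.
Compute a - a' for each ordered pair (a, a'):
a = -1: -1--1=0, -1-3=-4, -1-5=-6, -1-6=-7
a = 3: 3--1=4, 3-3=0, 3-5=-2, 3-6=-3
a = 5: 5--1=6, 5-3=2, 5-5=0, 5-6=-1
a = 6: 6--1=7, 6-3=3, 6-5=1, 6-6=0
Collecting distinct values (and noting 0 appears from a-a):
A - A = {-7, -6, -4, -3, -2, -1, 0, 1, 2, 3, 4, 6, 7}
|A - A| = 13

A - A = {-7, -6, -4, -3, -2, -1, 0, 1, 2, 3, 4, 6, 7}


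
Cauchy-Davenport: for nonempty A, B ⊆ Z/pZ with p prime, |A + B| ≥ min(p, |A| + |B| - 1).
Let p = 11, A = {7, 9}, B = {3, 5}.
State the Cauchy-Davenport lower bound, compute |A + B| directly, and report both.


Cauchy-Davenport: |A + B| ≥ min(p, |A| + |B| - 1) for A, B nonempty in Z/pZ.
|A| = 2, |B| = 2, p = 11.
CD lower bound = min(11, 2 + 2 - 1) = min(11, 3) = 3.
Compute A + B mod 11 directly:
a = 7: 7+3=10, 7+5=1
a = 9: 9+3=1, 9+5=3
A + B = {1, 3, 10}, so |A + B| = 3.
Verify: 3 ≥ 3? Yes ✓.

CD lower bound = 3, actual |A + B| = 3.


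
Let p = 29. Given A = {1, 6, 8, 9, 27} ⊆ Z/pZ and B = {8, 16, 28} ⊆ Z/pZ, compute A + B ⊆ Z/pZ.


Work in Z/29Z: reduce every sum a + b modulo 29.
Enumerate all 15 pairs:
a = 1: 1+8=9, 1+16=17, 1+28=0
a = 6: 6+8=14, 6+16=22, 6+28=5
a = 8: 8+8=16, 8+16=24, 8+28=7
a = 9: 9+8=17, 9+16=25, 9+28=8
a = 27: 27+8=6, 27+16=14, 27+28=26
Distinct residues collected: {0, 5, 6, 7, 8, 9, 14, 16, 17, 22, 24, 25, 26}
|A + B| = 13 (out of 29 total residues).

A + B = {0, 5, 6, 7, 8, 9, 14, 16, 17, 22, 24, 25, 26}


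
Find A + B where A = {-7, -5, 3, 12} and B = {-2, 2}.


A + B = {a + b : a ∈ A, b ∈ B}.
Enumerate all |A|·|B| = 4·2 = 8 pairs (a, b) and collect distinct sums.
a = -7: -7+-2=-9, -7+2=-5
a = -5: -5+-2=-7, -5+2=-3
a = 3: 3+-2=1, 3+2=5
a = 12: 12+-2=10, 12+2=14
Collecting distinct sums: A + B = {-9, -7, -5, -3, 1, 5, 10, 14}
|A + B| = 8

A + B = {-9, -7, -5, -3, 1, 5, 10, 14}


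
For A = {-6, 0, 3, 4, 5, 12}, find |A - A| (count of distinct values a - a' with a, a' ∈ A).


A - A = {a - a' : a, a' ∈ A}; |A| = 6.
Bounds: 2|A|-1 ≤ |A - A| ≤ |A|² - |A| + 1, i.e. 11 ≤ |A - A| ≤ 31.
Note: 0 ∈ A - A always (from a - a). The set is symmetric: if d ∈ A - A then -d ∈ A - A.
Enumerate nonzero differences d = a - a' with a > a' (then include -d):
Positive differences: {1, 2, 3, 4, 5, 6, 7, 8, 9, 10, 11, 12, 18}
Full difference set: {0} ∪ (positive diffs) ∪ (negative diffs).
|A - A| = 1 + 2·13 = 27 (matches direct enumeration: 27).

|A - A| = 27


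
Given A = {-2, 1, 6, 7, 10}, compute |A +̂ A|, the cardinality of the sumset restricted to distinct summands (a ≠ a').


Restricted sumset: A +̂ A = {a + a' : a ∈ A, a' ∈ A, a ≠ a'}.
Equivalently, take A + A and drop any sum 2a that is achievable ONLY as a + a for a ∈ A (i.e. sums representable only with equal summands).
Enumerate pairs (a, a') with a < a' (symmetric, so each unordered pair gives one sum; this covers all a ≠ a'):
  -2 + 1 = -1
  -2 + 6 = 4
  -2 + 7 = 5
  -2 + 10 = 8
  1 + 6 = 7
  1 + 7 = 8
  1 + 10 = 11
  6 + 7 = 13
  6 + 10 = 16
  7 + 10 = 17
Collected distinct sums: {-1, 4, 5, 7, 8, 11, 13, 16, 17}
|A +̂ A| = 9
(Reference bound: |A +̂ A| ≥ 2|A| - 3 for |A| ≥ 2, with |A| = 5 giving ≥ 7.)

|A +̂ A| = 9


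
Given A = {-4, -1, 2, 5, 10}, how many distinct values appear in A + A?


A + A = {a + a' : a, a' ∈ A}; |A| = 5.
General bounds: 2|A| - 1 ≤ |A + A| ≤ |A|(|A|+1)/2, i.e. 9 ≤ |A + A| ≤ 15.
Lower bound 2|A|-1 is attained iff A is an arithmetic progression.
Enumerate sums a + a' for a ≤ a' (symmetric, so this suffices):
a = -4: -4+-4=-8, -4+-1=-5, -4+2=-2, -4+5=1, -4+10=6
a = -1: -1+-1=-2, -1+2=1, -1+5=4, -1+10=9
a = 2: 2+2=4, 2+5=7, 2+10=12
a = 5: 5+5=10, 5+10=15
a = 10: 10+10=20
Distinct sums: {-8, -5, -2, 1, 4, 6, 7, 9, 10, 12, 15, 20}
|A + A| = 12

|A + A| = 12


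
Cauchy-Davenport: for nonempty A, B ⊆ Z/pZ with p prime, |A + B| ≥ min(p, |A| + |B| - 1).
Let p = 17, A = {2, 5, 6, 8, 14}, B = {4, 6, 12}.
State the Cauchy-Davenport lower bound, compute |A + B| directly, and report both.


Cauchy-Davenport: |A + B| ≥ min(p, |A| + |B| - 1) for A, B nonempty in Z/pZ.
|A| = 5, |B| = 3, p = 17.
CD lower bound = min(17, 5 + 3 - 1) = min(17, 7) = 7.
Compute A + B mod 17 directly:
a = 2: 2+4=6, 2+6=8, 2+12=14
a = 5: 5+4=9, 5+6=11, 5+12=0
a = 6: 6+4=10, 6+6=12, 6+12=1
a = 8: 8+4=12, 8+6=14, 8+12=3
a = 14: 14+4=1, 14+6=3, 14+12=9
A + B = {0, 1, 3, 6, 8, 9, 10, 11, 12, 14}, so |A + B| = 10.
Verify: 10 ≥ 7? Yes ✓.

CD lower bound = 7, actual |A + B| = 10.


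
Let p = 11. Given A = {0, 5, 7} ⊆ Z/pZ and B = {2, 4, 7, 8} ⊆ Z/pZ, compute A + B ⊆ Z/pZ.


Work in Z/11Z: reduce every sum a + b modulo 11.
Enumerate all 12 pairs:
a = 0: 0+2=2, 0+4=4, 0+7=7, 0+8=8
a = 5: 5+2=7, 5+4=9, 5+7=1, 5+8=2
a = 7: 7+2=9, 7+4=0, 7+7=3, 7+8=4
Distinct residues collected: {0, 1, 2, 3, 4, 7, 8, 9}
|A + B| = 8 (out of 11 total residues).

A + B = {0, 1, 2, 3, 4, 7, 8, 9}


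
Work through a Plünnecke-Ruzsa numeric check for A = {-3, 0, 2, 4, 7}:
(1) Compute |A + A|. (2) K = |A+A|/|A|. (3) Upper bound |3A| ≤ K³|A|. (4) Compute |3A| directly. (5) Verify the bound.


|A| = 5.
Step 1: Compute A + A by enumerating all 25 pairs.
A + A = {-6, -3, -1, 0, 1, 2, 4, 6, 7, 8, 9, 11, 14}, so |A + A| = 13.
Step 2: Doubling constant K = |A + A|/|A| = 13/5 = 13/5 ≈ 2.6000.
Step 3: Plünnecke-Ruzsa gives |3A| ≤ K³·|A| = (2.6000)³ · 5 ≈ 87.8800.
Step 4: Compute 3A = A + A + A directly by enumerating all triples (a,b,c) ∈ A³; |3A| = 25.
Step 5: Check 25 ≤ 87.8800? Yes ✓.

K = 13/5, Plünnecke-Ruzsa bound K³|A| ≈ 87.8800, |3A| = 25, inequality holds.


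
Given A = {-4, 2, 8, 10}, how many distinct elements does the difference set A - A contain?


A - A = {a - a' : a, a' ∈ A}; |A| = 4.
Bounds: 2|A|-1 ≤ |A - A| ≤ |A|² - |A| + 1, i.e. 7 ≤ |A - A| ≤ 13.
Note: 0 ∈ A - A always (from a - a). The set is symmetric: if d ∈ A - A then -d ∈ A - A.
Enumerate nonzero differences d = a - a' with a > a' (then include -d):
Positive differences: {2, 6, 8, 12, 14}
Full difference set: {0} ∪ (positive diffs) ∪ (negative diffs).
|A - A| = 1 + 2·5 = 11 (matches direct enumeration: 11).

|A - A| = 11


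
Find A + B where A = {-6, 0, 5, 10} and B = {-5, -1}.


A + B = {a + b : a ∈ A, b ∈ B}.
Enumerate all |A|·|B| = 4·2 = 8 pairs (a, b) and collect distinct sums.
a = -6: -6+-5=-11, -6+-1=-7
a = 0: 0+-5=-5, 0+-1=-1
a = 5: 5+-5=0, 5+-1=4
a = 10: 10+-5=5, 10+-1=9
Collecting distinct sums: A + B = {-11, -7, -5, -1, 0, 4, 5, 9}
|A + B| = 8

A + B = {-11, -7, -5, -1, 0, 4, 5, 9}


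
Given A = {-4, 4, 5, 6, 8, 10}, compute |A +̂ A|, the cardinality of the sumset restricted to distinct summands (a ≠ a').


Restricted sumset: A +̂ A = {a + a' : a ∈ A, a' ∈ A, a ≠ a'}.
Equivalently, take A + A and drop any sum 2a that is achievable ONLY as a + a for a ∈ A (i.e. sums representable only with equal summands).
Enumerate pairs (a, a') with a < a' (symmetric, so each unordered pair gives one sum; this covers all a ≠ a'):
  -4 + 4 = 0
  -4 + 5 = 1
  -4 + 6 = 2
  -4 + 8 = 4
  -4 + 10 = 6
  4 + 5 = 9
  4 + 6 = 10
  4 + 8 = 12
  4 + 10 = 14
  5 + 6 = 11
  5 + 8 = 13
  5 + 10 = 15
  6 + 8 = 14
  6 + 10 = 16
  8 + 10 = 18
Collected distinct sums: {0, 1, 2, 4, 6, 9, 10, 11, 12, 13, 14, 15, 16, 18}
|A +̂ A| = 14
(Reference bound: |A +̂ A| ≥ 2|A| - 3 for |A| ≥ 2, with |A| = 6 giving ≥ 9.)

|A +̂ A| = 14


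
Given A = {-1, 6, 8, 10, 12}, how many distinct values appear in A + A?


A + A = {a + a' : a, a' ∈ A}; |A| = 5.
General bounds: 2|A| - 1 ≤ |A + A| ≤ |A|(|A|+1)/2, i.e. 9 ≤ |A + A| ≤ 15.
Lower bound 2|A|-1 is attained iff A is an arithmetic progression.
Enumerate sums a + a' for a ≤ a' (symmetric, so this suffices):
a = -1: -1+-1=-2, -1+6=5, -1+8=7, -1+10=9, -1+12=11
a = 6: 6+6=12, 6+8=14, 6+10=16, 6+12=18
a = 8: 8+8=16, 8+10=18, 8+12=20
a = 10: 10+10=20, 10+12=22
a = 12: 12+12=24
Distinct sums: {-2, 5, 7, 9, 11, 12, 14, 16, 18, 20, 22, 24}
|A + A| = 12

|A + A| = 12


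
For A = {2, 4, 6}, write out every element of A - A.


A - A = {a - a' : a, a' ∈ A}.
Compute a - a' for each ordered pair (a, a'):
a = 2: 2-2=0, 2-4=-2, 2-6=-4
a = 4: 4-2=2, 4-4=0, 4-6=-2
a = 6: 6-2=4, 6-4=2, 6-6=0
Collecting distinct values (and noting 0 appears from a-a):
A - A = {-4, -2, 0, 2, 4}
|A - A| = 5

A - A = {-4, -2, 0, 2, 4}


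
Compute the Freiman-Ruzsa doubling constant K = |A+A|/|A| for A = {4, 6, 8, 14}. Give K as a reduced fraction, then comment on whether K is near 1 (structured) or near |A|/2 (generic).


|A| = 4.
Compute A + A by enumerating all 16 pairs.
A + A = {8, 10, 12, 14, 16, 18, 20, 22, 28}, so |A + A| = 9.
K = |A + A| / |A| = 9/4 (already in lowest terms) ≈ 2.2500.
Reference: AP of size 4 gives K = 7/4 ≈ 1.7500; a fully generic set of size 4 gives K ≈ 2.5000.

|A| = 4, |A + A| = 9, K = 9/4.


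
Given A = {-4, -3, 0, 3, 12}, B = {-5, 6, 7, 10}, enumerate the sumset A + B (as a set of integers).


A + B = {a + b : a ∈ A, b ∈ B}.
Enumerate all |A|·|B| = 5·4 = 20 pairs (a, b) and collect distinct sums.
a = -4: -4+-5=-9, -4+6=2, -4+7=3, -4+10=6
a = -3: -3+-5=-8, -3+6=3, -3+7=4, -3+10=7
a = 0: 0+-5=-5, 0+6=6, 0+7=7, 0+10=10
a = 3: 3+-5=-2, 3+6=9, 3+7=10, 3+10=13
a = 12: 12+-5=7, 12+6=18, 12+7=19, 12+10=22
Collecting distinct sums: A + B = {-9, -8, -5, -2, 2, 3, 4, 6, 7, 9, 10, 13, 18, 19, 22}
|A + B| = 15

A + B = {-9, -8, -5, -2, 2, 3, 4, 6, 7, 9, 10, 13, 18, 19, 22}


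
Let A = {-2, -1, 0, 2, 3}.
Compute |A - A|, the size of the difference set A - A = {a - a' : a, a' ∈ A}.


A - A = {a - a' : a, a' ∈ A}; |A| = 5.
Bounds: 2|A|-1 ≤ |A - A| ≤ |A|² - |A| + 1, i.e. 9 ≤ |A - A| ≤ 21.
Note: 0 ∈ A - A always (from a - a). The set is symmetric: if d ∈ A - A then -d ∈ A - A.
Enumerate nonzero differences d = a - a' with a > a' (then include -d):
Positive differences: {1, 2, 3, 4, 5}
Full difference set: {0} ∪ (positive diffs) ∪ (negative diffs).
|A - A| = 1 + 2·5 = 11 (matches direct enumeration: 11).

|A - A| = 11


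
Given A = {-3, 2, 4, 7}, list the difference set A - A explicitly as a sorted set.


A - A = {a - a' : a, a' ∈ A}.
Compute a - a' for each ordered pair (a, a'):
a = -3: -3--3=0, -3-2=-5, -3-4=-7, -3-7=-10
a = 2: 2--3=5, 2-2=0, 2-4=-2, 2-7=-5
a = 4: 4--3=7, 4-2=2, 4-4=0, 4-7=-3
a = 7: 7--3=10, 7-2=5, 7-4=3, 7-7=0
Collecting distinct values (and noting 0 appears from a-a):
A - A = {-10, -7, -5, -3, -2, 0, 2, 3, 5, 7, 10}
|A - A| = 11

A - A = {-10, -7, -5, -3, -2, 0, 2, 3, 5, 7, 10}


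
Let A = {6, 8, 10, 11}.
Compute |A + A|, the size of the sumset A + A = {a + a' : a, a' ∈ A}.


A + A = {a + a' : a, a' ∈ A}; |A| = 4.
General bounds: 2|A| - 1 ≤ |A + A| ≤ |A|(|A|+1)/2, i.e. 7 ≤ |A + A| ≤ 10.
Lower bound 2|A|-1 is attained iff A is an arithmetic progression.
Enumerate sums a + a' for a ≤ a' (symmetric, so this suffices):
a = 6: 6+6=12, 6+8=14, 6+10=16, 6+11=17
a = 8: 8+8=16, 8+10=18, 8+11=19
a = 10: 10+10=20, 10+11=21
a = 11: 11+11=22
Distinct sums: {12, 14, 16, 17, 18, 19, 20, 21, 22}
|A + A| = 9

|A + A| = 9
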